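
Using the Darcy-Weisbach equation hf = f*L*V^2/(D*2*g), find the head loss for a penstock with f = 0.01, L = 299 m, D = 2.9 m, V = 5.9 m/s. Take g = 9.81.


hf = 0.01 * 299 * 5.9^2 / (2.9 * 2 * 9.81) = 1.8293 m


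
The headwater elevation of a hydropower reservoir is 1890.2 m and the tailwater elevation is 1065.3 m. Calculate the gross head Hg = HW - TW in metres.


Hg = 1890.2 - 1065.3 = 824.9000 m


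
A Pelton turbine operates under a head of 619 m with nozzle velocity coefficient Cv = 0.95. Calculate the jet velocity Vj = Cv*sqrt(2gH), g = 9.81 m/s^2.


Vj = 0.95 * sqrt(2*9.81*619) = 104.6932 m/s


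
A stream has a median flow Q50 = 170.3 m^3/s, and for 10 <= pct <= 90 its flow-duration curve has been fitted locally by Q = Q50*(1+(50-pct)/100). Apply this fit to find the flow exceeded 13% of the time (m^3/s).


Q = 170.3 * (1 + (50 - 13)/100) = 233.3110 m^3/s


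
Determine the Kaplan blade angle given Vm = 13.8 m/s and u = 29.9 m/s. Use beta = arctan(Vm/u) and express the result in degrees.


beta = arctan(13.8 / 29.9) = 24.7751 degrees


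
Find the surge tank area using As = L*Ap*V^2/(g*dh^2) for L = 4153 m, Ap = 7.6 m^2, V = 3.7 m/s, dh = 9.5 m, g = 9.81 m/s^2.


As = 4153 * 7.6 * 3.7^2 / (9.81 * 9.5^2) = 488.0482 m^2


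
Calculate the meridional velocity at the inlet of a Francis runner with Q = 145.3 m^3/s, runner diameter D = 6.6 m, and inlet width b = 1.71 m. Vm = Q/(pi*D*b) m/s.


Vm = 145.3 / (pi * 6.6 * 1.71) = 4.0980 m/s


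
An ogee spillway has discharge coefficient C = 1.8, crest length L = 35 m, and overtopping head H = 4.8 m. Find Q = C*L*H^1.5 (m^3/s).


Q = 1.8 * 35 * 4.8^1.5 = 662.5252 m^3/s


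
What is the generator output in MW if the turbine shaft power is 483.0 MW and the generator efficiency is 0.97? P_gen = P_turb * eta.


P_gen = 483.0 * 0.97 = 468.5100 MW


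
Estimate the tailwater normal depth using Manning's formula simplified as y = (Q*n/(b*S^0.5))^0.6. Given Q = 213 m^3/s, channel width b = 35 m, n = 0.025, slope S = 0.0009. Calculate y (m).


y = (213 * 0.025 / (35 * 0.0009^0.5))^0.6 = 2.6490 m


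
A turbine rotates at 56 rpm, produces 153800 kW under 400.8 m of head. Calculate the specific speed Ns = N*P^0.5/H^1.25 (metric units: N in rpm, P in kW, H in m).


Ns = 56 * 153800^0.5 / 400.8^1.25 = 12.2463


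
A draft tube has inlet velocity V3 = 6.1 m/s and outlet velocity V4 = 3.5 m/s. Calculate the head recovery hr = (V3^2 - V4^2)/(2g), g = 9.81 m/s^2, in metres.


hr = (6.1^2 - 3.5^2) / (2*9.81) = 1.2722 m


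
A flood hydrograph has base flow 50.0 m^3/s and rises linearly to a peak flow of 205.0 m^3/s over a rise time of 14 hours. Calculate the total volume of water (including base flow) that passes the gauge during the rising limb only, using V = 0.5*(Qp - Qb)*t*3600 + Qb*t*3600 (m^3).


V = 0.5*(205.0 - 50.0)*14*3600 + 50.0*14*3600 = 6.4260e+06 m^3


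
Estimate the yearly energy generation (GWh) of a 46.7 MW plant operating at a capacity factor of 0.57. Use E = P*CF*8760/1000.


E = 46.7 * 0.57 * 8760 / 1000 = 233.1824 GWh


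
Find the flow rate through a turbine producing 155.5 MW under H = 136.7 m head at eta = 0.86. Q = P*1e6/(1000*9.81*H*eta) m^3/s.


Q = 155.5 * 1e6 / (1000 * 9.81 * 136.7 * 0.86) = 134.8324 m^3/s


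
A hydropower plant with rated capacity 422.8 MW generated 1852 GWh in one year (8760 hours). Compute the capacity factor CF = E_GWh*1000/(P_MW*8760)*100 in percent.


CF = 1852 * 1000 / (422.8 * 8760) * 100 = 50.0037 %


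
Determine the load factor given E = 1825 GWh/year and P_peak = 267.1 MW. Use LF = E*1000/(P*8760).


LF = 1825 * 1000 / (267.1 * 8760) = 0.7800


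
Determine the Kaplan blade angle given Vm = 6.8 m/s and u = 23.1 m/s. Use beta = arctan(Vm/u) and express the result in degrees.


beta = arctan(6.8 / 23.1) = 16.4030 degrees


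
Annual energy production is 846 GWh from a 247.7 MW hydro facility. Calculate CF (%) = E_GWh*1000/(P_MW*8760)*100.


CF = 846 * 1000 / (247.7 * 8760) * 100 = 38.9888 %


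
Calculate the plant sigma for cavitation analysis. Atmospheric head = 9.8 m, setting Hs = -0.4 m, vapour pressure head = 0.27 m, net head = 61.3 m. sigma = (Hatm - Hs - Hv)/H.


sigma = (9.8 - (-0.4) - 0.27) / 61.3 = 0.1620


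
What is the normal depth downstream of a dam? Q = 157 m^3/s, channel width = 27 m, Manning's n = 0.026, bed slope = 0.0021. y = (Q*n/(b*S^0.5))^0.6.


y = (157 * 0.026 / (27 * 0.0021^0.5))^0.6 = 2.0466 m


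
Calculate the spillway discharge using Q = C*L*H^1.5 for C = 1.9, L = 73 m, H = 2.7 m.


Q = 1.9 * 73 * 2.7^1.5 = 615.3499 m^3/s


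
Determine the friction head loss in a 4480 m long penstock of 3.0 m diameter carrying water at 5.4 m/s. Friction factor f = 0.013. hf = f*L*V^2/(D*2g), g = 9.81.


hf = 0.013 * 4480 * 5.4^2 / (3.0 * 2 * 9.81) = 28.8528 m


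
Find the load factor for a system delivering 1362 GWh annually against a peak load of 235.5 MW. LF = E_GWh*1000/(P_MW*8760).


LF = 1362 * 1000 / (235.5 * 8760) = 0.6602


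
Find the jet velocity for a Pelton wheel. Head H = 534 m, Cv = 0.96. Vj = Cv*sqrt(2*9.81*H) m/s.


Vj = 0.96 * sqrt(2*9.81*534) = 98.2633 m/s


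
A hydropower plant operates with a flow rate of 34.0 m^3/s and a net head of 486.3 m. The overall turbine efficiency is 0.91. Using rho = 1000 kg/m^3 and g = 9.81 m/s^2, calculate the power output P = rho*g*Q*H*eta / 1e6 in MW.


P = 1000 * 9.81 * 34.0 * 486.3 * 0.91 / 1e6 = 147.6025 MW


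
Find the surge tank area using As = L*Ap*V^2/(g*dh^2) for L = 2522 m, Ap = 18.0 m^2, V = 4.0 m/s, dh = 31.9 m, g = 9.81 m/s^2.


As = 2522 * 18.0 * 4.0^2 / (9.81 * 31.9^2) = 72.7591 m^2


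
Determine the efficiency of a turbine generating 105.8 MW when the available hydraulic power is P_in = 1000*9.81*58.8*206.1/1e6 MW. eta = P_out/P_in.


P_in = 1000 * 9.81 * 58.8 * 206.1 / 1e6 = 118.8843 MW
eta = 105.8 / 118.8843 = 0.8899


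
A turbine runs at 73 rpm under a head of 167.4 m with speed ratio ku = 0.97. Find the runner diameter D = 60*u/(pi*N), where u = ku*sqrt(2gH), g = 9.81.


u = 0.97 * sqrt(2*9.81*167.4) = 55.5903 m/s
D = 60 * 55.5903 / (pi * 73) = 14.5438 m


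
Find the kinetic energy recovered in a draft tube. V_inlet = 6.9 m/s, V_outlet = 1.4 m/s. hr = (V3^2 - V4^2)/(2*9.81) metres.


hr = (6.9^2 - 1.4^2) / (2*9.81) = 2.3267 m


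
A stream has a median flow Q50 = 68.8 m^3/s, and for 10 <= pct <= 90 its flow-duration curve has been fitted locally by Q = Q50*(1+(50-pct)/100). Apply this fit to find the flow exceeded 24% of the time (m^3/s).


Q = 68.8 * (1 + (50 - 24)/100) = 86.6880 m^3/s


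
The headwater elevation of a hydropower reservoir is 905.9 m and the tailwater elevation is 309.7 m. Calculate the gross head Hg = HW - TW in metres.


Hg = 905.9 - 309.7 = 596.2000 m


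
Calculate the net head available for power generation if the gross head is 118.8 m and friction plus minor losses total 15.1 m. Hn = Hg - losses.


Hn = 118.8 - 15.1 = 103.7000 m


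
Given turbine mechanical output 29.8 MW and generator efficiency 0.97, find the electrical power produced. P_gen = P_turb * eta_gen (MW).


P_gen = 29.8 * 0.97 = 28.9060 MW


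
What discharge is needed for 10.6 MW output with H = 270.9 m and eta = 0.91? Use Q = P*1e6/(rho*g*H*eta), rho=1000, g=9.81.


Q = 10.6 * 1e6 / (1000 * 9.81 * 270.9 * 0.91) = 4.3832 m^3/s


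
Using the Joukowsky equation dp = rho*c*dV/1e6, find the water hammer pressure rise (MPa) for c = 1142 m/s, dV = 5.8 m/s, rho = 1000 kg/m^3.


dp = 1000 * 1142 * 5.8 / 1e6 = 6.6236 MPa


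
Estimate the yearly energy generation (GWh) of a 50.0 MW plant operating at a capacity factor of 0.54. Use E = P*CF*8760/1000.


E = 50.0 * 0.54 * 8760 / 1000 = 236.5200 GWh


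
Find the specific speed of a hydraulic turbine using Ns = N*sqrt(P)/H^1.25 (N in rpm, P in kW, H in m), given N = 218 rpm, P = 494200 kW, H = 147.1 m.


Ns = 218 * 494200^0.5 / 147.1^1.25 = 299.1521


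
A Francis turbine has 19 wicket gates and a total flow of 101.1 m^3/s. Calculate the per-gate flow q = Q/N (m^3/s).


q = 101.1 / 19 = 5.3211 m^3/s


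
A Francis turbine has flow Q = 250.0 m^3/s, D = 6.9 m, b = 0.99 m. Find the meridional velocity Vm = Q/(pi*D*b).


Vm = 250.0 / (pi * 6.9 * 0.99) = 11.6495 m/s


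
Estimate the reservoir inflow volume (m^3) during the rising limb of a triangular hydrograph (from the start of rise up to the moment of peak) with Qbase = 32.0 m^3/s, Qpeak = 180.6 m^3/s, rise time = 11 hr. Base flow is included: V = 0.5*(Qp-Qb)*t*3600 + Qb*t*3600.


V = 0.5*(180.6 - 32.0)*11*3600 + 32.0*11*3600 = 4.2095e+06 m^3


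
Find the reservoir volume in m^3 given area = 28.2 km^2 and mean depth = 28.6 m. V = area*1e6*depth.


V = 28.2 * 1e6 * 28.6 = 8.0652e+08 m^3


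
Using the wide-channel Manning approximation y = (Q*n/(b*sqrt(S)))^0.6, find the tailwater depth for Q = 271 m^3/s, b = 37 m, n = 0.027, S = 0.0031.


y = (271 * 0.027 / (37 * 0.0031^0.5))^0.6 = 2.1393 m


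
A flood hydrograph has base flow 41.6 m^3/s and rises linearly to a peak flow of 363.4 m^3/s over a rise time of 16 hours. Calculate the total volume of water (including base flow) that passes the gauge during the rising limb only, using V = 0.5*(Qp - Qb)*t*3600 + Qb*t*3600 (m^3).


V = 0.5*(363.4 - 41.6)*16*3600 + 41.6*16*3600 = 1.1664e+07 m^3


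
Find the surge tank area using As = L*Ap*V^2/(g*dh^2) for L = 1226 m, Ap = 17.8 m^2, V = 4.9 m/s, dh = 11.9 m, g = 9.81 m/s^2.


As = 1226 * 17.8 * 4.9^2 / (9.81 * 11.9^2) = 377.1722 m^2


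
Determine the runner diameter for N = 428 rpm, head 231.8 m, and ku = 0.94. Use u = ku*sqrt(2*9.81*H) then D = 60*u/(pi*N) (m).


u = 0.94 * sqrt(2*9.81*231.8) = 63.3919 m/s
D = 60 * 63.3919 / (pi * 428) = 2.8287 m


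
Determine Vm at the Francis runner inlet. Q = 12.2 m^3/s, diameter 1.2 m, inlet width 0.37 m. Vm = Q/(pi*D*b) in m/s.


Vm = 12.2 / (pi * 1.2 * 0.37) = 8.7464 m/s


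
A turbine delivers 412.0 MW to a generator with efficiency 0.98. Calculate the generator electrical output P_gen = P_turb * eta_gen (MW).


P_gen = 412.0 * 0.98 = 403.7600 MW


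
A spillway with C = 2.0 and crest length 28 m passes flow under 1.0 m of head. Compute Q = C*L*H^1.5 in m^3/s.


Q = 2.0 * 28 * 1.0^1.5 = 56.0000 m^3/s


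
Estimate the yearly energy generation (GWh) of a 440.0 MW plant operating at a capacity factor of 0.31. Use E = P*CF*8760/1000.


E = 440.0 * 0.31 * 8760 / 1000 = 1194.8640 GWh


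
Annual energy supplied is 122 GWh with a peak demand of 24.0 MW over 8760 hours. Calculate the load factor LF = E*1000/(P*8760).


LF = 122 * 1000 / (24.0 * 8760) = 0.5803


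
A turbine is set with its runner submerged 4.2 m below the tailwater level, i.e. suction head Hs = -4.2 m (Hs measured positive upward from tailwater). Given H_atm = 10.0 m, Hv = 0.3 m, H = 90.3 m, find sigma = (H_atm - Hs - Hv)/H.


sigma = (10.0 - (-4.2) - 0.3) / 90.3 = 0.1539


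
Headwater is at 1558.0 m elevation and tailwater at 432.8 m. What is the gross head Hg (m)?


Hg = 1558.0 - 432.8 = 1125.2000 m


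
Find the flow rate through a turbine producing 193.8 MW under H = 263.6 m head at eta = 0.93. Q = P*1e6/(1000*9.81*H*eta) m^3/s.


Q = 193.8 * 1e6 / (1000 * 9.81 * 263.6 * 0.93) = 80.5854 m^3/s


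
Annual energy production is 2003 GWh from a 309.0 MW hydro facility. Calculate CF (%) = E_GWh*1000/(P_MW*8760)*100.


CF = 2003 * 1000 / (309.0 * 8760) * 100 = 73.9977 %


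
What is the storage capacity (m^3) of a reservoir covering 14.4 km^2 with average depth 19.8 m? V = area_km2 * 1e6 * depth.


V = 14.4 * 1e6 * 19.8 = 2.8512e+08 m^3


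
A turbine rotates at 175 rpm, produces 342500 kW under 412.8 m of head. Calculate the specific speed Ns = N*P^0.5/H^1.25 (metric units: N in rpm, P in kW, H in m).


Ns = 175 * 342500^0.5 / 412.8^1.25 = 55.0419


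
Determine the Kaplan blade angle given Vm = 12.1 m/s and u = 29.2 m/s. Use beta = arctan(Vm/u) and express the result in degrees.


beta = arctan(12.1 / 29.2) = 22.5083 degrees


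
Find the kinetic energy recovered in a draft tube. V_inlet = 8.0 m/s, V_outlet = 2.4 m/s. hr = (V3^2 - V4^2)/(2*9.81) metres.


hr = (8.0^2 - 2.4^2) / (2*9.81) = 2.9684 m


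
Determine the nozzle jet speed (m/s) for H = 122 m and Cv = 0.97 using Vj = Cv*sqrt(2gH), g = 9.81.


Vj = 0.97 * sqrt(2*9.81*122) = 47.4571 m/s


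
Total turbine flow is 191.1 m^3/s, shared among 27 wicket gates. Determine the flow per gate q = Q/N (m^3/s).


q = 191.1 / 27 = 7.0778 m^3/s


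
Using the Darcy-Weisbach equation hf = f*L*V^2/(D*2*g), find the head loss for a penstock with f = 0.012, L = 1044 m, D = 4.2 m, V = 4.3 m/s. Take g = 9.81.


hf = 0.012 * 1044 * 4.3^2 / (4.2 * 2 * 9.81) = 2.8111 m


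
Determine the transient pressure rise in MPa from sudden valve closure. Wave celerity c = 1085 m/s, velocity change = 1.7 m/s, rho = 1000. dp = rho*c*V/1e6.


dp = 1000 * 1085 * 1.7 / 1e6 = 1.8445 MPa


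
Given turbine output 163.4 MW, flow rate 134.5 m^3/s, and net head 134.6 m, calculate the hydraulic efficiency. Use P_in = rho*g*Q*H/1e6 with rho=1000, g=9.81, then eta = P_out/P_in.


P_in = 1000 * 9.81 * 134.5 * 134.6 / 1e6 = 177.5973 MW
eta = 163.4 / 177.5973 = 0.9201


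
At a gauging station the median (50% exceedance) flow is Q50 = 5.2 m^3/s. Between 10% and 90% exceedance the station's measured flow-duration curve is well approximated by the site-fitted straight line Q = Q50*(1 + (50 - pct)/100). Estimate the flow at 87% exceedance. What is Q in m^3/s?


Q = 5.2 * (1 + (50 - 87)/100) = 3.2760 m^3/s


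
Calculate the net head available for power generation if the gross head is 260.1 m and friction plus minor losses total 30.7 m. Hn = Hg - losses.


Hn = 260.1 - 30.7 = 229.4000 m


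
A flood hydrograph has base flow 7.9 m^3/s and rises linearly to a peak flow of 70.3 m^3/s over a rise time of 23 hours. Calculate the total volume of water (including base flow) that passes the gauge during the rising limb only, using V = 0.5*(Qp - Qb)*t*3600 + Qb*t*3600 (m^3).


V = 0.5*(70.3 - 7.9)*23*3600 + 7.9*23*3600 = 3.2375e+06 m^3


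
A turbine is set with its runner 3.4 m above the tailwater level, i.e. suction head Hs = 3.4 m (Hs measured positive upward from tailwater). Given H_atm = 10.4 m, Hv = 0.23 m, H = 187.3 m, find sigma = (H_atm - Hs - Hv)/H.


sigma = (10.4 - 3.4 - 0.23) / 187.3 = 0.0361


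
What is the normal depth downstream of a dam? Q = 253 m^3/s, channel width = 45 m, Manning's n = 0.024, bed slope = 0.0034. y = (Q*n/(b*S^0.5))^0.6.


y = (253 * 0.024 / (45 * 0.0034^0.5))^0.6 = 1.6544 m


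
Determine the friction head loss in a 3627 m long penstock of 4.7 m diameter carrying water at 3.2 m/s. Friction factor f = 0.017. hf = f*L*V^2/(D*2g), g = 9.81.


hf = 0.017 * 3627 * 3.2^2 / (4.7 * 2 * 9.81) = 6.8470 m


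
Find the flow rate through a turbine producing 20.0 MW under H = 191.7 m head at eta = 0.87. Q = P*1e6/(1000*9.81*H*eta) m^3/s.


Q = 20.0 * 1e6 / (1000 * 9.81 * 191.7 * 0.87) = 12.2242 m^3/s


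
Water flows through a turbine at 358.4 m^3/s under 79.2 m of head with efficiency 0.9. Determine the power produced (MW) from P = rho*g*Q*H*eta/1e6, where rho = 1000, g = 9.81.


P = 1000 * 9.81 * 358.4 * 79.2 * 0.9 / 1e6 = 250.6136 MW


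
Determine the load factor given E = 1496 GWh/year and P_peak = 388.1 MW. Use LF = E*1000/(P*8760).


LF = 1496 * 1000 / (388.1 * 8760) = 0.4400


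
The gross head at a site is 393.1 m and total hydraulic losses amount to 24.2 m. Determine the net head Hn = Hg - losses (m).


Hn = 393.1 - 24.2 = 368.9000 m


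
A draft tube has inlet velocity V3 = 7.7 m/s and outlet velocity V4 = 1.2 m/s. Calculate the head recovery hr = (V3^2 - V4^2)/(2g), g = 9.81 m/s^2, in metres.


hr = (7.7^2 - 1.2^2) / (2*9.81) = 2.9485 m


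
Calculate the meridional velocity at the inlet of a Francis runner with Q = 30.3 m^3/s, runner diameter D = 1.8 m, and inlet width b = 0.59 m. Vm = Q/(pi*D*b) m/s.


Vm = 30.3 / (pi * 1.8 * 0.59) = 9.0817 m/s


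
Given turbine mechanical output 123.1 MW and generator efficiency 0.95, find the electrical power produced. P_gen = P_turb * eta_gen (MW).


P_gen = 123.1 * 0.95 = 116.9450 MW


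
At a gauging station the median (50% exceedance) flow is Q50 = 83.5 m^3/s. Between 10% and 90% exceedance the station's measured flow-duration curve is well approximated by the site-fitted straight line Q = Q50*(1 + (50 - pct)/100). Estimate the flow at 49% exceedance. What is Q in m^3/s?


Q = 83.5 * (1 + (50 - 49)/100) = 84.3350 m^3/s


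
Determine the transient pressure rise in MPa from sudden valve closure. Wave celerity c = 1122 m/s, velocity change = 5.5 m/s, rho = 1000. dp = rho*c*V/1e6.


dp = 1000 * 1122 * 5.5 / 1e6 = 6.1710 MPa


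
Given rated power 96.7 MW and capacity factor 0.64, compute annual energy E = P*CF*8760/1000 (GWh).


E = 96.7 * 0.64 * 8760 / 1000 = 542.1389 GWh


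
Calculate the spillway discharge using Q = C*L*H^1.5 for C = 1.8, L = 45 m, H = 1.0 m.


Q = 1.8 * 45 * 1.0^1.5 = 81.0000 m^3/s


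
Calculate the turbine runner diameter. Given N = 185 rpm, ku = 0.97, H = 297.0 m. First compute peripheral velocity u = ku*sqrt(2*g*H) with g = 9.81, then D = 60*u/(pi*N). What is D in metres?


u = 0.97 * sqrt(2*9.81*297.0) = 74.0456 m/s
D = 60 * 74.0456 / (pi * 185) = 7.6441 m


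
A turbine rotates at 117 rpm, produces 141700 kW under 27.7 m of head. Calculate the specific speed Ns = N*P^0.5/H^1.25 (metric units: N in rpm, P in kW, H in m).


Ns = 117 * 141700^0.5 / 27.7^1.25 = 693.0604


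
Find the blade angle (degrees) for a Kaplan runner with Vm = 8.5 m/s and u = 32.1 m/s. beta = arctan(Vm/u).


beta = arctan(8.5 / 32.1) = 14.8314 degrees


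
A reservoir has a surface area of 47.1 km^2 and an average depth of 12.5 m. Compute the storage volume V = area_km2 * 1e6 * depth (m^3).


V = 47.1 * 1e6 * 12.5 = 5.8875e+08 m^3


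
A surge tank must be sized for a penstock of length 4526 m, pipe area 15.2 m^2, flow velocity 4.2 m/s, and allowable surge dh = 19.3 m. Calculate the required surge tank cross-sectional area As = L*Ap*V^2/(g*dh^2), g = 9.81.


As = 4526 * 15.2 * 4.2^2 / (9.81 * 19.3^2) = 332.1032 m^2


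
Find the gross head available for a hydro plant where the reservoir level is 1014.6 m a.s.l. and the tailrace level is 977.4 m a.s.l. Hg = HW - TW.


Hg = 1014.6 - 977.4 = 37.2000 m


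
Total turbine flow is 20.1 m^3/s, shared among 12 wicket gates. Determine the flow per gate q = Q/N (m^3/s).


q = 20.1 / 12 = 1.6750 m^3/s


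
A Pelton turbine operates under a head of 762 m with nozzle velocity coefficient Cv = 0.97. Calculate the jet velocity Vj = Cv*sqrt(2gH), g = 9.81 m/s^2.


Vj = 0.97 * sqrt(2*9.81*762) = 118.6038 m/s


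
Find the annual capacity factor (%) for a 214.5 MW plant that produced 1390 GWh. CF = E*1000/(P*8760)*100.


CF = 1390 * 1000 / (214.5 * 8760) * 100 = 73.9747 %


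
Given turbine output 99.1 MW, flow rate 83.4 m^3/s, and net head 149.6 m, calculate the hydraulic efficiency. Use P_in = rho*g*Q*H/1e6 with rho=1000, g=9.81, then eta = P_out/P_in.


P_in = 1000 * 9.81 * 83.4 * 149.6 / 1e6 = 122.3958 MW
eta = 99.1 / 122.3958 = 0.8097


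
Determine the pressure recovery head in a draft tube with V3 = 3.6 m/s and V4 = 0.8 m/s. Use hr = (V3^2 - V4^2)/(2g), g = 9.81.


hr = (3.6^2 - 0.8^2) / (2*9.81) = 0.6279 m


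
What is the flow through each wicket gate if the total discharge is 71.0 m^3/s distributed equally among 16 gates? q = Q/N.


q = 71.0 / 16 = 4.4375 m^3/s


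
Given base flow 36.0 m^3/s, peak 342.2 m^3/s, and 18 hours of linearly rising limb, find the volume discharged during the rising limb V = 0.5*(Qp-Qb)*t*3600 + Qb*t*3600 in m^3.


V = 0.5*(342.2 - 36.0)*18*3600 + 36.0*18*3600 = 1.2254e+07 m^3


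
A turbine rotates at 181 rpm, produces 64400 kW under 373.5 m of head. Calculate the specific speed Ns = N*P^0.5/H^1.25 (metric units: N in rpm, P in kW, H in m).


Ns = 181 * 64400^0.5 / 373.5^1.25 = 27.9742


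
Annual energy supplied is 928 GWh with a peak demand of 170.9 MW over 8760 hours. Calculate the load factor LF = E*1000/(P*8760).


LF = 928 * 1000 / (170.9 * 8760) = 0.6199


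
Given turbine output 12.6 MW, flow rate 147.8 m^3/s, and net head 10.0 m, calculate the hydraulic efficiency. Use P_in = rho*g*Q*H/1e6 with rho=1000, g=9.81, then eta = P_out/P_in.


P_in = 1000 * 9.81 * 147.8 * 10.0 / 1e6 = 14.4992 MW
eta = 12.6 / 14.4992 = 0.8690


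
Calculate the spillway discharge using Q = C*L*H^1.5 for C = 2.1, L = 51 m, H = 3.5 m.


Q = 2.1 * 51 * 3.5^1.5 = 701.2801 m^3/s


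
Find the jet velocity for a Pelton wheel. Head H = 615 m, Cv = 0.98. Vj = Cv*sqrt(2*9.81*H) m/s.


Vj = 0.98 * sqrt(2*9.81*615) = 107.6498 m/s


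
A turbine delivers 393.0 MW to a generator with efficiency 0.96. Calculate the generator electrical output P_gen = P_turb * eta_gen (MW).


P_gen = 393.0 * 0.96 = 377.2800 MW


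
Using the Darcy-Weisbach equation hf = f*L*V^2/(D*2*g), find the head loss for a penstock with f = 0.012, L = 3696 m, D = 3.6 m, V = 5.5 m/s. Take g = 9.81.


hf = 0.012 * 3696 * 5.5^2 / (3.6 * 2 * 9.81) = 18.9949 m


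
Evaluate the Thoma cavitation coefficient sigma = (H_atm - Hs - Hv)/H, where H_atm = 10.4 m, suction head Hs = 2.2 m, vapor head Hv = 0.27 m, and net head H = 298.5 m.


sigma = (10.4 - 2.2 - 0.27) / 298.5 = 0.0266


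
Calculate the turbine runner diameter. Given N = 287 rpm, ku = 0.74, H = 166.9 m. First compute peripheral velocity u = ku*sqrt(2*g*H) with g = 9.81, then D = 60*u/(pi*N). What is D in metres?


u = 0.74 * sqrt(2*9.81*166.9) = 42.3457 m/s
D = 60 * 42.3457 / (pi * 287) = 2.8179 m


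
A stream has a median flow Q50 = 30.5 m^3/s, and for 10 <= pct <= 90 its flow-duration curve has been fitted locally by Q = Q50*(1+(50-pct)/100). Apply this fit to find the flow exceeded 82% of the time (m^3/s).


Q = 30.5 * (1 + (50 - 82)/100) = 20.7400 m^3/s


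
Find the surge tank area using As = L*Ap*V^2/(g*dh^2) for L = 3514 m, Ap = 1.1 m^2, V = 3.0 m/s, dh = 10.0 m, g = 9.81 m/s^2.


As = 3514 * 1.1 * 3.0^2 / (9.81 * 10.0^2) = 35.4624 m^2


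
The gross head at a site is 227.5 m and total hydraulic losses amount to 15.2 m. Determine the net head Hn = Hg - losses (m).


Hn = 227.5 - 15.2 = 212.3000 m


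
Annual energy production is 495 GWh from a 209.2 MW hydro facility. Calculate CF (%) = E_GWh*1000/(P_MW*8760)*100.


CF = 495 * 1000 / (209.2 * 8760) * 100 = 27.0109 %


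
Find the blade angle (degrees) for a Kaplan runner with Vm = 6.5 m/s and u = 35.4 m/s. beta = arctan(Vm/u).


beta = arctan(6.5 / 35.4) = 10.4045 degrees


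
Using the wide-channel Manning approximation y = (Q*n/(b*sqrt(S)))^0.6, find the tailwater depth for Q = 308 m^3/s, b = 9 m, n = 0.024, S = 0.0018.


y = (308 * 0.024 / (9 * 0.0018^0.5))^0.6 = 5.9174 m


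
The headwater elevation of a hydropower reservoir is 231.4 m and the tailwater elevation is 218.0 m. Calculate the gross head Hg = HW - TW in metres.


Hg = 231.4 - 218.0 = 13.4000 m


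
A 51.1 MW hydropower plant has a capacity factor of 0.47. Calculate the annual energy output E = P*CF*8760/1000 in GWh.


E = 51.1 * 0.47 * 8760 / 1000 = 210.3889 GWh


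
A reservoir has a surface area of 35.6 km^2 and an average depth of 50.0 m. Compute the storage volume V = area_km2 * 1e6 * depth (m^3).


V = 35.6 * 1e6 * 50.0 = 1.7800e+09 m^3


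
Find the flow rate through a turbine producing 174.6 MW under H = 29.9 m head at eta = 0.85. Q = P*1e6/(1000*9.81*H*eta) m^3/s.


Q = 174.6 * 1e6 / (1000 * 9.81 * 29.9 * 0.85) = 700.3016 m^3/s


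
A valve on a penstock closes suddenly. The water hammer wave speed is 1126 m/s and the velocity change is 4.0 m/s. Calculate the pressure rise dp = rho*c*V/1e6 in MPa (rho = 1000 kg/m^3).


dp = 1000 * 1126 * 4.0 / 1e6 = 4.5040 MPa


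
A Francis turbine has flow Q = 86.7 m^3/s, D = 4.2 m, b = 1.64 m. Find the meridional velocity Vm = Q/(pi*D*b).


Vm = 86.7 / (pi * 4.2 * 1.64) = 4.0066 m/s


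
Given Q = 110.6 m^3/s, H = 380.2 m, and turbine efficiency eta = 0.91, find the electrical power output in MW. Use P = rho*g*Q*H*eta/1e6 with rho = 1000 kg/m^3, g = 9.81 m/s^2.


P = 1000 * 9.81 * 110.6 * 380.2 * 0.91 / 1e6 = 375.3856 MW


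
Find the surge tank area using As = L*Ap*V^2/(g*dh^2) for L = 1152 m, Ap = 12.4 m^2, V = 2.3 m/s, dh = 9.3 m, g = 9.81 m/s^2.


As = 1152 * 12.4 * 2.3^2 / (9.81 * 9.3^2) = 89.0625 m^2


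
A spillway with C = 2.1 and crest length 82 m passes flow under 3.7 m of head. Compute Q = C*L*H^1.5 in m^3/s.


Q = 2.1 * 82 * 3.7^1.5 = 1225.5633 m^3/s


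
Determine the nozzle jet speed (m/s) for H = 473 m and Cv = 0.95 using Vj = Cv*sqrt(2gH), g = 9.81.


Vj = 0.95 * sqrt(2*9.81*473) = 91.5174 m/s


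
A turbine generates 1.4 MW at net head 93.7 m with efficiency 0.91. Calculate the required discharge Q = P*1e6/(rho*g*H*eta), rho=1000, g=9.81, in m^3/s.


Q = 1.4 * 1e6 / (1000 * 9.81 * 93.7 * 0.91) = 1.6737 m^3/s


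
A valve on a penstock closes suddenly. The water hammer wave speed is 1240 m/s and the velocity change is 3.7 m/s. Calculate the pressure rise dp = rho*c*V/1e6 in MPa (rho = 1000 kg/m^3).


dp = 1000 * 1240 * 3.7 / 1e6 = 4.5880 MPa


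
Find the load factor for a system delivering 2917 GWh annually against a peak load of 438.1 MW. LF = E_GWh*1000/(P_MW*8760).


LF = 2917 * 1000 / (438.1 * 8760) = 0.7601


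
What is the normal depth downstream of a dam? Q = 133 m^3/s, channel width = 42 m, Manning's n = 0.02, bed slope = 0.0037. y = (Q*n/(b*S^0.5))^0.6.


y = (133 * 0.02 / (42 * 0.0037^0.5))^0.6 = 1.0245 m


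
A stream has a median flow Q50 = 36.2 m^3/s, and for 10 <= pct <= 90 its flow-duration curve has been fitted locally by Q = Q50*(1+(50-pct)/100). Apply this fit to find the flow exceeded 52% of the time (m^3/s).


Q = 36.2 * (1 + (50 - 52)/100) = 35.4760 m^3/s


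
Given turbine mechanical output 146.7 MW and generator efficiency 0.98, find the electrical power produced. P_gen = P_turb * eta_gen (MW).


P_gen = 146.7 * 0.98 = 143.7660 MW


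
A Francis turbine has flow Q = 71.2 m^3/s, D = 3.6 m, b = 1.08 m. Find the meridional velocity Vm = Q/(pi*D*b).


Vm = 71.2 / (pi * 3.6 * 1.08) = 5.8291 m/s


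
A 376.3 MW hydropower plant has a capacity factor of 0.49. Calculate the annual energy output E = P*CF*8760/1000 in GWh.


E = 376.3 * 0.49 * 8760 / 1000 = 1615.2301 GWh


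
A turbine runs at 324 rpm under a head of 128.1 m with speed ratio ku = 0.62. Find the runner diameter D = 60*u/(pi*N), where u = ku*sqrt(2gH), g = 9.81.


u = 0.62 * sqrt(2*9.81*128.1) = 31.0825 m/s
D = 60 * 31.0825 / (pi * 324) = 1.8322 m


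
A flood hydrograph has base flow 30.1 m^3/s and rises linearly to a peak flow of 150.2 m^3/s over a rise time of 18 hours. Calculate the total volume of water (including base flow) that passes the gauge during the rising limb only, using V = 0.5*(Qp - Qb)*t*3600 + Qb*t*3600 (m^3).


V = 0.5*(150.2 - 30.1)*18*3600 + 30.1*18*3600 = 5.8417e+06 m^3


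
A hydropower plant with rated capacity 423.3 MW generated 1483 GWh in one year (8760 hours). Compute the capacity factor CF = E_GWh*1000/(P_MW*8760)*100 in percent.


CF = 1483 * 1000 / (423.3 * 8760) * 100 = 39.9934 %


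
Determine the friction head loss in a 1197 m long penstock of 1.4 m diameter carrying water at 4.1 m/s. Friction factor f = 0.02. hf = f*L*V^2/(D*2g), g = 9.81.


hf = 0.02 * 1197 * 4.1^2 / (1.4 * 2 * 9.81) = 14.6509 m


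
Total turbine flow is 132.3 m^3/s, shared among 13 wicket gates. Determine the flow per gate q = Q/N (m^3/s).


q = 132.3 / 13 = 10.1769 m^3/s


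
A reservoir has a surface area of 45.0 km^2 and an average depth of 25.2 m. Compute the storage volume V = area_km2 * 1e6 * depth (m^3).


V = 45.0 * 1e6 * 25.2 = 1.1340e+09 m^3


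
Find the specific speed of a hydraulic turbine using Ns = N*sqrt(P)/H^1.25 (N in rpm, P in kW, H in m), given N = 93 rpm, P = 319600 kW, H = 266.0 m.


Ns = 93 * 319600^0.5 / 266.0^1.25 = 48.9423


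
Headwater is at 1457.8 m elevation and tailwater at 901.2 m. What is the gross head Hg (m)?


Hg = 1457.8 - 901.2 = 556.6000 m


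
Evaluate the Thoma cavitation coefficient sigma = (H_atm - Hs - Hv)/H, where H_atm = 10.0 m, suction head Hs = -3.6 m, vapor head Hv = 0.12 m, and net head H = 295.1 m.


sigma = (10.0 - (-3.6) - 0.12) / 295.1 = 0.0457


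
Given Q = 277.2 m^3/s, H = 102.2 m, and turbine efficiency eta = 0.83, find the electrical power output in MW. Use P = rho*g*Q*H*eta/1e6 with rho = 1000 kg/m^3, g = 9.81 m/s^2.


P = 1000 * 9.81 * 277.2 * 102.2 * 0.83 / 1e6 = 230.6701 MW


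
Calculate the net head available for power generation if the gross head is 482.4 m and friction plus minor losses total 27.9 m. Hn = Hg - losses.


Hn = 482.4 - 27.9 = 454.5000 m


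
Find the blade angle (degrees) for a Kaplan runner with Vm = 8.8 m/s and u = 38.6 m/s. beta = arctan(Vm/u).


beta = arctan(8.8 / 38.6) = 12.8428 degrees


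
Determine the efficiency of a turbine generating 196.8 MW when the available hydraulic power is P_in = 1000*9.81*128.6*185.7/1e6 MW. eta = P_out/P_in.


P_in = 1000 * 9.81 * 128.6 * 185.7 / 1e6 = 234.2728 MW
eta = 196.8 / 234.2728 = 0.8400


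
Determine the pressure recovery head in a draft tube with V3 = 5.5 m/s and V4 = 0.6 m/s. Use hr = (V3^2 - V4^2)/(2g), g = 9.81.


hr = (5.5^2 - 0.6^2) / (2*9.81) = 1.5234 m


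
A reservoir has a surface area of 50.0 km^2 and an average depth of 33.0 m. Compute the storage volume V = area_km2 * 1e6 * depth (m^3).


V = 50.0 * 1e6 * 33.0 = 1.6500e+09 m^3


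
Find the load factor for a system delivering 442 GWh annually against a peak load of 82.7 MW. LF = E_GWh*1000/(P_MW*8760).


LF = 442 * 1000 / (82.7 * 8760) = 0.6101


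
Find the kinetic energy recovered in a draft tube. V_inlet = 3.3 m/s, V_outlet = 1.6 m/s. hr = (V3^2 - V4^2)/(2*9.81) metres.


hr = (3.3^2 - 1.6^2) / (2*9.81) = 0.4246 m


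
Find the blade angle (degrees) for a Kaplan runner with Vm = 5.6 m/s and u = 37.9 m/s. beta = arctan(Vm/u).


beta = arctan(5.6 / 37.9) = 8.4051 degrees


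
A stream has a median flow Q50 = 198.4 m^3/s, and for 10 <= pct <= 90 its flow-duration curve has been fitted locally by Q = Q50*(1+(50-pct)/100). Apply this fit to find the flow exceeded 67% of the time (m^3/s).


Q = 198.4 * (1 + (50 - 67)/100) = 164.6720 m^3/s


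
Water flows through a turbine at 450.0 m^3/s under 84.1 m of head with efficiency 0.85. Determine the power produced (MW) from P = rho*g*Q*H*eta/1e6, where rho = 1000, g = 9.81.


P = 1000 * 9.81 * 450.0 * 84.1 * 0.85 / 1e6 = 315.5705 MW


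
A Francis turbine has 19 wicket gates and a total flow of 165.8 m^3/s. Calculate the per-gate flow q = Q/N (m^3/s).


q = 165.8 / 19 = 8.7263 m^3/s


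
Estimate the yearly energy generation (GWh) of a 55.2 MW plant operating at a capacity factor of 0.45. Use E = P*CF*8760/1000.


E = 55.2 * 0.45 * 8760 / 1000 = 217.5984 GWh


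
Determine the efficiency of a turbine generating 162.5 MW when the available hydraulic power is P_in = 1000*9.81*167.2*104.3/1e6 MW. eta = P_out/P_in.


P_in = 1000 * 9.81 * 167.2 * 104.3 / 1e6 = 171.0762 MW
eta = 162.5 / 171.0762 = 0.9499


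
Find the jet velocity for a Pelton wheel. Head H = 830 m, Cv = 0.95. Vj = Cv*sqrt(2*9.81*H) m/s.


Vj = 0.95 * sqrt(2*9.81*830) = 121.2306 m/s


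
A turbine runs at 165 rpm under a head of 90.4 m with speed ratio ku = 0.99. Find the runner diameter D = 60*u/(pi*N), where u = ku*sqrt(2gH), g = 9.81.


u = 0.99 * sqrt(2*9.81*90.4) = 41.6936 m/s
D = 60 * 41.6936 / (pi * 165) = 4.8260 m


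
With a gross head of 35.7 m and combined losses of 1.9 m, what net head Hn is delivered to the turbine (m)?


Hn = 35.7 - 1.9 = 33.8000 m


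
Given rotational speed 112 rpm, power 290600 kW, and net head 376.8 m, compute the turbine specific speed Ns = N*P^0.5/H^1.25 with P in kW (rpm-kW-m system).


Ns = 112 * 290600^0.5 / 376.8^1.25 = 36.3687


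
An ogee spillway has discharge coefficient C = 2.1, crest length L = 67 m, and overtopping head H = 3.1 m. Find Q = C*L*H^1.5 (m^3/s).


Q = 2.1 * 67 * 3.1^1.5 = 767.9565 m^3/s


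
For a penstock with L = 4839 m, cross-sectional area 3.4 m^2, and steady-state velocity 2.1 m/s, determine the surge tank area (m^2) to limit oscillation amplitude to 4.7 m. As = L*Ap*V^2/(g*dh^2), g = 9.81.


As = 4839 * 3.4 * 2.1^2 / (9.81 * 4.7^2) = 334.8177 m^2


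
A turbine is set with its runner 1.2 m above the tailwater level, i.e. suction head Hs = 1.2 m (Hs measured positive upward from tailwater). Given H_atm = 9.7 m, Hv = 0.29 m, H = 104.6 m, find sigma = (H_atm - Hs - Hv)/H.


sigma = (9.7 - 1.2 - 0.29) / 104.6 = 0.0785


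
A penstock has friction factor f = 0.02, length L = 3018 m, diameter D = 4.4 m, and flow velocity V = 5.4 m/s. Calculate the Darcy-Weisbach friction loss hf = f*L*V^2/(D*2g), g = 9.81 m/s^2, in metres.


hf = 0.02 * 3018 * 5.4^2 / (4.4 * 2 * 9.81) = 20.3885 m


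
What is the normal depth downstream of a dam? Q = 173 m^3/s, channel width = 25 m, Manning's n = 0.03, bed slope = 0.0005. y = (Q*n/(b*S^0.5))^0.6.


y = (173 * 0.03 / (25 * 0.0005^0.5))^0.6 = 3.8075 m


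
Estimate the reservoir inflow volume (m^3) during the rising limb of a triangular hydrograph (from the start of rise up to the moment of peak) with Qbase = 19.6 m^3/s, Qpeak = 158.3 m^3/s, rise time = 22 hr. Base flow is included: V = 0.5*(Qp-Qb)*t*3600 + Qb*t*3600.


V = 0.5*(158.3 - 19.6)*22*3600 + 19.6*22*3600 = 7.0448e+06 m^3


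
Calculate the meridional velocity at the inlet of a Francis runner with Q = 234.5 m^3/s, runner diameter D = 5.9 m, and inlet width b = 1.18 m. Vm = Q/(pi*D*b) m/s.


Vm = 234.5 / (pi * 5.9 * 1.18) = 10.7216 m/s


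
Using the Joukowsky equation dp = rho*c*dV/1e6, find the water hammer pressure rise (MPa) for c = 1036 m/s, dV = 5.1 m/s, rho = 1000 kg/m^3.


dp = 1000 * 1036 * 5.1 / 1e6 = 5.2836 MPa


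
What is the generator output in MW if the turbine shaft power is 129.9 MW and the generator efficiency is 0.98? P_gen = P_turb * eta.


P_gen = 129.9 * 0.98 = 127.3020 MW


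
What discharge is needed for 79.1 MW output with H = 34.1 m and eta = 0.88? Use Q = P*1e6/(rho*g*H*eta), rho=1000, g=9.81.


Q = 79.1 * 1e6 / (1000 * 9.81 * 34.1 * 0.88) = 268.7017 m^3/s


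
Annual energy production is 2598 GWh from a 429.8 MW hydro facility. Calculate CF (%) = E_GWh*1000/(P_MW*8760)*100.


CF = 2598 * 1000 / (429.8 * 8760) * 100 = 69.0031 %


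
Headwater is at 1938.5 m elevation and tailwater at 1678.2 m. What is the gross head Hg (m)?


Hg = 1938.5 - 1678.2 = 260.3000 m


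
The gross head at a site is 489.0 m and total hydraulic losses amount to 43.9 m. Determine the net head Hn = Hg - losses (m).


Hn = 489.0 - 43.9 = 445.1000 m


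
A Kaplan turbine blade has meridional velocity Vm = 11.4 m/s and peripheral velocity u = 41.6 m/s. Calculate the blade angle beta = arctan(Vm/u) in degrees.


beta = arctan(11.4 / 41.6) = 15.3250 degrees


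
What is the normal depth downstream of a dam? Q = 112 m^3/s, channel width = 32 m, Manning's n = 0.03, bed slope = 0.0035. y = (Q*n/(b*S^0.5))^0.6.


y = (112 * 0.03 / (32 * 0.0035^0.5))^0.6 = 1.4109 m


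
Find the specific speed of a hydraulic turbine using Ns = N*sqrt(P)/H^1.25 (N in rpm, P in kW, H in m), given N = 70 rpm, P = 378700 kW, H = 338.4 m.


Ns = 70 * 378700^0.5 / 338.4^1.25 = 29.6796


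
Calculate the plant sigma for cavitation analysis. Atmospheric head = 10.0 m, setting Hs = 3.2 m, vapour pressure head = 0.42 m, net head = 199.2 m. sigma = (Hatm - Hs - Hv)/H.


sigma = (10.0 - 3.2 - 0.42) / 199.2 = 0.0320


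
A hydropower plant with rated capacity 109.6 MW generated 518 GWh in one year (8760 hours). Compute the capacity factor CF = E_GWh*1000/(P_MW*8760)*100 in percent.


CF = 518 * 1000 / (109.6 * 8760) * 100 = 53.9529 %


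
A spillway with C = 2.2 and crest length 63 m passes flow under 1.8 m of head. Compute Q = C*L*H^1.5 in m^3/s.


Q = 2.2 * 63 * 1.8^1.5 = 334.7125 m^3/s


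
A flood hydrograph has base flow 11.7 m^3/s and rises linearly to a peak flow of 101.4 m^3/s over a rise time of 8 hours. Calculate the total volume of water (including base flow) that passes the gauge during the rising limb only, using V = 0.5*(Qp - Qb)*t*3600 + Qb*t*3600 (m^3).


V = 0.5*(101.4 - 11.7)*8*3600 + 11.7*8*3600 = 1.6286e+06 m^3


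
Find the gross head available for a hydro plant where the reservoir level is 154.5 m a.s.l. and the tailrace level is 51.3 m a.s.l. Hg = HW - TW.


Hg = 154.5 - 51.3 = 103.2000 m


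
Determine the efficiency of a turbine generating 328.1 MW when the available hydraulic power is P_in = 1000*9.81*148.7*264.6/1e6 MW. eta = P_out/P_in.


P_in = 1000 * 9.81 * 148.7 * 264.6 / 1e6 = 385.9845 MW
eta = 328.1 / 385.9845 = 0.8500


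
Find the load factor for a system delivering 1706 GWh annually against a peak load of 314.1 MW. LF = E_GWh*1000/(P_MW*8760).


LF = 1706 * 1000 / (314.1 * 8760) = 0.6200


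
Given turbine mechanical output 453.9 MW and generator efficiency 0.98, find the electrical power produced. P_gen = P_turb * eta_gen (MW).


P_gen = 453.9 * 0.98 = 444.8220 MW


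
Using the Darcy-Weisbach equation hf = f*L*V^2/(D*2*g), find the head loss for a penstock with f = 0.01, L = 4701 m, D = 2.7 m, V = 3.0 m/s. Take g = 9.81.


hf = 0.01 * 4701 * 3.0^2 / (2.7 * 2 * 9.81) = 7.9867 m


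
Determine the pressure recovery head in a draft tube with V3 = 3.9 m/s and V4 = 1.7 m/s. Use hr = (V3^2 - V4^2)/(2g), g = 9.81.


hr = (3.9^2 - 1.7^2) / (2*9.81) = 0.6279 m


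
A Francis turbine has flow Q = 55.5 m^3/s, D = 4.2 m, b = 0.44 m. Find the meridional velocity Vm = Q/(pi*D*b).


Vm = 55.5 / (pi * 4.2 * 0.44) = 9.5596 m/s


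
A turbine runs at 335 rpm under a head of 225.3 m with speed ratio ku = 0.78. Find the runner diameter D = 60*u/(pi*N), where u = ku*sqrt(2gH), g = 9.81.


u = 0.78 * sqrt(2*9.81*225.3) = 51.8591 m/s
D = 60 * 51.8591 / (pi * 335) = 2.9565 m


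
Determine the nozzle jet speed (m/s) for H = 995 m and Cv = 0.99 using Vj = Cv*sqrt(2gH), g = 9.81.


Vj = 0.99 * sqrt(2*9.81*995) = 138.3236 m/s


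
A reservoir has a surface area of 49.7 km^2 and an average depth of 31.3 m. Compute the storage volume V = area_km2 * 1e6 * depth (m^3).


V = 49.7 * 1e6 * 31.3 = 1.5556e+09 m^3


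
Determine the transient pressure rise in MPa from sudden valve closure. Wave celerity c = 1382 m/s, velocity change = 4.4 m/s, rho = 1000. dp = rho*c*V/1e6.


dp = 1000 * 1382 * 4.4 / 1e6 = 6.0808 MPa


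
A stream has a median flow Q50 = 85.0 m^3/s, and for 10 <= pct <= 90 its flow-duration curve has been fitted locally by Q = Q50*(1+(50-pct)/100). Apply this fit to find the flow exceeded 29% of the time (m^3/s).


Q = 85.0 * (1 + (50 - 29)/100) = 102.8500 m^3/s


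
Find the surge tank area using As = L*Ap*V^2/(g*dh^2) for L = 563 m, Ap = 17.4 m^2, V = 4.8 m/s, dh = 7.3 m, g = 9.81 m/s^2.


As = 563 * 17.4 * 4.8^2 / (9.81 * 7.3^2) = 431.7431 m^2


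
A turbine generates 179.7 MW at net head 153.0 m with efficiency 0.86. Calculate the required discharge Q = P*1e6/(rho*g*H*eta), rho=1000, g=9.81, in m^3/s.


Q = 179.7 * 1e6 / (1000 * 9.81 * 153.0 * 0.86) = 139.2160 m^3/s
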